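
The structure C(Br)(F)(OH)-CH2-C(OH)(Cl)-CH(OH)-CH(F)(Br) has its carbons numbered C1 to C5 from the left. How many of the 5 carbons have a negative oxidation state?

Bonds to more-electronegative neighbours contribute +1 each, bonds to H or metals contribute −1 each, and C–C bonds contribute 0. Tallying each carbon:
C1: 1C, 1O, 1F, 1Br → 0 + 1 + 1 + 1 = +3
C2: 2C, 2H → 0 − 2 = -2
C3: 2C, 1O, 1Cl → 0 + 1 + 1 = +2
C4: 2C, 1H, 1O → 0 − 1 + 1 = 0
C5: 1C, 1H, 1F, 1Br → 0 − 1 + 1 + 1 = +1
1 carbon (C2) meets the condition.

1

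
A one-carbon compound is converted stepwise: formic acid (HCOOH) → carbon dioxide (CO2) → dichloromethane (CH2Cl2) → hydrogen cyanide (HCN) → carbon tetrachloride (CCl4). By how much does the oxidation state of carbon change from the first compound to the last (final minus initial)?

Carbon oxidation states along the series — formic acid: +2, carbon dioxide: +4, dichloromethane: 0, hydrogen cyanide: +2, carbon tetrachloride: +4.
Net change = +4 − (+2) = +2.

+2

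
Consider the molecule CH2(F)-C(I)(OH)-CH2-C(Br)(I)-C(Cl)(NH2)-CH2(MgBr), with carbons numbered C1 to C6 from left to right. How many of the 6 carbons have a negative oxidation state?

3

Each bond to a more electronegative atom (O, N, halogen) counts +1, each bond to a less electronegative atom (H, metal, B, Si) counts −1, and each C–C bond counts 0. Tallying each carbon:
C1: 1C, 2H, 1F → 0 − 2 + 1 = -1
C2: 2C, 1O, 1I → 0 + 1 + 1 = +2
C3: 2C, 2H → 0 − 2 = -2
C4: 2C, 1Br, 1I → 0 + 1 + 1 = +2
C5: 2C, 1N, 1Cl → 0 + 1 + 1 = +2
C6: 1C, 2H, 1Mg → 0 − 2 − 1 = -3
3 carbons (C1, C3, C6) meet the condition.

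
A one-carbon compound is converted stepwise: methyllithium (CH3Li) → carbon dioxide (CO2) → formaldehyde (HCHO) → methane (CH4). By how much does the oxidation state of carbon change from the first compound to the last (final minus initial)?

Carbon oxidation states along the series — methyllithium: -4, carbon dioxide: +4, formaldehyde: 0, methane: -4.
Net change = -4 − (-4) = 0.

0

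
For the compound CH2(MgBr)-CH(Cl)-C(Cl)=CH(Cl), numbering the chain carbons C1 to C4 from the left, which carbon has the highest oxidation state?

Tallying each carbon's bonds:
C1: 1C, 2H, 1Mg → 0 − 2 − 1 = -3
C2: 2C, 1H, 1Cl → 0 − 1 + 1 = 0
C3: 3C, 1Cl → 0 + 1 = +1
C4: 2C, 1H, 1Cl → 0 − 1 + 1 = 0
The most oxidised carbon is C3 at +1.

C3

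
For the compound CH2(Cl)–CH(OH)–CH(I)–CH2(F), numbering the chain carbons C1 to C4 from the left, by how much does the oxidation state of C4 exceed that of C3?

-1

C4: 1C, 2H, 1F → 0 − 2 + 1 = -1
C3: 2C, 1H, 1I → 0 − 1 + 1 = 0
Difference: -1 − (0) = -1.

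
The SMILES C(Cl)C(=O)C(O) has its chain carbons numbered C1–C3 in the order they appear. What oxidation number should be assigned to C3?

-1

C3 has one bond to C (0), one bond to H (-1), one bond to O (+1), one bond to H (-1).
Oxidation state = 0 − 1 + 1 − 1 = -1.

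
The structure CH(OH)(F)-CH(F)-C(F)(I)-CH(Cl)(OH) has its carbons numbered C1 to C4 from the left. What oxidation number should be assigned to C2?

Bonds to more-electronegative neighbours contribute +1 each, bonds to H or metals contribute −1 each, and C–C bonds contribute 0.
C2 has one bond to C (0), one bond to C (0), one bond to F (+1), one bond to H (-1).
Oxidation state = 0 + 0 + 1 − 1 = 0.

0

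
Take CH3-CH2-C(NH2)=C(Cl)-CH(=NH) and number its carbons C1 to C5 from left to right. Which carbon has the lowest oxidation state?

C1

Each bond to a more electronegative atom (O, N, halogen) counts +1, each bond to a less electronegative atom (H, metal, B, Si) counts −1, and each C–C bond counts 0. Tallying each carbon:
C1: 1C, 3H → 0 − 3 = -3
C2: 2C, 2H → 0 − 2 = -2
C3: 3C, 1N → 0 + 1 = +1
C4: 3C, 1Cl → 0 + 1 = +1
C5: 1C, 1H, 2N → 0 − 1 + 2 = +1
The most reduced carbon is C1 at -3.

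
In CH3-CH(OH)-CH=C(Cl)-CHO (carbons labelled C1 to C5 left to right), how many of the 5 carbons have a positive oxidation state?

2

Assign +1 per bond to O/N/halogen, −1 per bond to H or an electropositive element, and 0 per bond to carbon. Tallying each carbon:
C1: 1C, 3H → 0 − 3 = -3
C2: 2C, 1H, 1O → 0 − 1 + 1 = 0
C3: 3C, 1H → 0 − 1 = -1
C4: 3C, 1Cl → 0 + 1 = +1
C5: 1C, 1H, 2O → 0 − 1 + 2 = +1
2 carbons (C4, C5) meet the condition.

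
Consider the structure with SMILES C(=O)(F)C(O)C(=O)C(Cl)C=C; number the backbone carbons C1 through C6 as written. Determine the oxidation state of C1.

Count +1 for every bond to an atom more electronegative than carbon and −1 for every bond to one less electronegative; C–C bonds are 0.
C1 has one bond to C (0), a double bond to O (2×+1 = +2), one bond to F (+1).
Oxidation state = 0 + 2 + 1 = +3.

+3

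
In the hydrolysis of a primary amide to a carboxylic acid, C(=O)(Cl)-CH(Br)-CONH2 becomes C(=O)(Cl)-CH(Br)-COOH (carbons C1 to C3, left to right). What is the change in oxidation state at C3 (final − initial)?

Before: C3 has 1 bond to C, 2 bonds to O, 1 bond to N → oxidation state +3.
After: C3 has 1 bond to C, 3 bonds to O → oxidation state +3.
Δ = +3 − (+3) = 0, so no net redox change at C3.

0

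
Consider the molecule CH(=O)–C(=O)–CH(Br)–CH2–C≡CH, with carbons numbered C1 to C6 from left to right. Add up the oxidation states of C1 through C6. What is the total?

0

Tallying each carbon's bonds:
C1: 1C, 1H, 2O → 0 − 1 + 2 = +1
C2: 2C, 2O → 0 + 2 = +2
C3: 2C, 1H, 1Br → 0 − 1 + 1 = 0
C4: 2C, 2H → 0 − 2 = -2
C5: 4C → 0 = 0
C6: 3C, 1H → 0 − 1 = -1
Sum = +1 + 2 + 0 − 2 + 0 − 1 = 0.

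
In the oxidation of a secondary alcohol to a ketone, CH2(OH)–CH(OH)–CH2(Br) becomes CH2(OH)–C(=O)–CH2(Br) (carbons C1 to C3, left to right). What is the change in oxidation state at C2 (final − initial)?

+2

Before: C2 has 2 bonds to C, 1 bond to H, 1 bond to O → oxidation state 0.
After: C2 has 2 bonds to C, 2 bonds to O → oxidation state +2.
Δ = +2 − (0) = +2, so this is an oxidation at C2.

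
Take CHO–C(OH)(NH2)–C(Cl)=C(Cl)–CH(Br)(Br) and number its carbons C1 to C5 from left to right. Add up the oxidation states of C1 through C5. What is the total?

Bonds to more-electronegative neighbours contribute +1 each, bonds to H or metals contribute −1 each, and C–C bonds contribute 0. Tallying each carbon:
C1: 1C, 1H, 2O → 0 − 1 + 2 = +1
C2: 2C, 1O, 1N → 0 + 1 + 1 = +2
C3: 3C, 1Cl → 0 + 1 = +1
C4: 3C, 1Cl → 0 + 1 = +1
C5: 1C, 1H, 2Br → 0 − 1 + 2 = +1
Sum = +1 + 2 + 1 + 1 + 1 = +6.

+6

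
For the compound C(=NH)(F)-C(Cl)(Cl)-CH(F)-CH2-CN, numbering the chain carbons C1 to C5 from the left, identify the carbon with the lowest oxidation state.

Count +1 for every bond to an atom more electronegative than carbon and −1 for every bond to one less electronegative; C–C bonds are 0. Tallying each carbon:
C1: 1C, 2N, 1F → 0 + 2 + 1 = +3
C2: 2C, 2Cl → 0 + 2 = +2
C3: 2C, 1H, 1F → 0 − 1 + 1 = 0
C4: 2C, 2H → 0 − 2 = -2
C5: 1C, 3N → 0 + 3 = +3
The most reduced carbon is C4 at -2.

C4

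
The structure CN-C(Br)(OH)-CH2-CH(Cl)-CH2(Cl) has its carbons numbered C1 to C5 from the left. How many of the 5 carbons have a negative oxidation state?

2

Tallying each carbon's bonds:
C1: 1C, 3N → 0 + 3 = +3
C2: 2C, 1O, 1Br → 0 + 1 + 1 = +2
C3: 2C, 2H → 0 − 2 = -2
C4: 2C, 1H, 1Cl → 0 − 1 + 1 = 0
C5: 1C, 2H, 1Cl → 0 − 2 + 1 = -1
2 carbons (C3, C5) meet the condition.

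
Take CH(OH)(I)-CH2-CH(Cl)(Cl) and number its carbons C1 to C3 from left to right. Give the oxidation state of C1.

+1

Bonds to more-electronegative neighbours contribute +1 each, bonds to H or metals contribute −1 each, and C–C bonds contribute 0.
C1 has one bond to C (0), one bond to H (-1), one bond to O (+1), one bond to I (+1).
Oxidation state = 0 − 1 + 1 + 1 = +1.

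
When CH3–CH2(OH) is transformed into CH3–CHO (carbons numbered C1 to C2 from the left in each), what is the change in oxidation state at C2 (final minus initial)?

Before: C2 has 1 bond to C, 2 bonds to H, 1 bond to O → oxidation state -1.
After: C2 has 1 bond to C, 1 bond to H, 2 bonds to O → oxidation state +1.
Δ = +1 − (-1) = +2, so this is an oxidation at C2.

+2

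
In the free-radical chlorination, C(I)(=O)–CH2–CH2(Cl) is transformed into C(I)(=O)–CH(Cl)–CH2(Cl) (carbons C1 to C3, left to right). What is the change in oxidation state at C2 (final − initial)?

Before: C2 has 2 bonds to C, 2 bonds to H → oxidation state -2.
After: C2 has 2 bonds to C, 1 bond to H, 1 bond to Cl → oxidation state 0.
Δ = 0 − (-2) = +2, so this is an oxidation at C2.

+2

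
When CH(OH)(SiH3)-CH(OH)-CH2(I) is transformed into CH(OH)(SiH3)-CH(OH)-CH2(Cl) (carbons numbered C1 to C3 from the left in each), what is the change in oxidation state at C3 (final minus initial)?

Before: C3 has 1 bond to C, 2 bonds to H, 1 bond to I → oxidation state -1.
After: C3 has 1 bond to C, 2 bonds to H, 1 bond to Cl → oxidation state -1.
Δ = -1 − (-1) = 0, so no net redox change at C3.

0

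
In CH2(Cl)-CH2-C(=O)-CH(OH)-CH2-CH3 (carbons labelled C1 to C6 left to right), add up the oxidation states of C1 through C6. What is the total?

Assign +1 per bond to O/N/halogen, −1 per bond to H or an electropositive element, and 0 per bond to carbon. Tallying each carbon:
C1: 1C, 2H, 1Cl → 0 − 2 + 1 = -1
C2: 2C, 2H → 0 − 2 = -2
C3: 2C, 2O → 0 + 2 = +2
C4: 2C, 1H, 1O → 0 − 1 + 1 = 0
C5: 2C, 2H → 0 − 2 = -2
C6: 1C, 3H → 0 − 3 = -3
Sum = -1 − 2 + 2 + 0 − 2 − 3 = -6.

-6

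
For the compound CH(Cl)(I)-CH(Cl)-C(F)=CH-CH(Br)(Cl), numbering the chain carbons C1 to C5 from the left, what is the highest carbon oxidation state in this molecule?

Assign +1 per bond to O/N/halogen, −1 per bond to H or an electropositive element, and 0 per bond to carbon. Tallying each carbon:
C1: 1C, 1H, 1Cl, 1I → 0 − 1 + 1 + 1 = +1
C2: 2C, 1H, 1Cl → 0 − 1 + 1 = 0
C3: 3C, 1F → 0 + 1 = +1
C4: 3C, 1H → 0 − 1 = -1
C5: 1C, 1H, 1Cl, 1Br → 0 − 1 + 1 + 1 = +1
The highest value is +1.

+1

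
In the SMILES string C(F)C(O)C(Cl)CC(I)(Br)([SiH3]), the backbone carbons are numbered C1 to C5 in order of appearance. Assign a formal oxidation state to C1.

Count +1 for every bond to an atom more electronegative than carbon and −1 for every bond to one less electronegative; C–C bonds are 0.
C1 has one bond to C (0), one bond to H (-1), one bond to H (-1), one bond to F (+1).
Oxidation state = 0 − 1 − 1 + 1 = -1.

-1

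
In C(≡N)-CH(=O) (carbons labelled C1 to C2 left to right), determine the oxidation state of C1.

+3

C1 has one bond to C (0), a triple bond to N (3×+1 = +3).
Oxidation state = 0 + 3 = +3.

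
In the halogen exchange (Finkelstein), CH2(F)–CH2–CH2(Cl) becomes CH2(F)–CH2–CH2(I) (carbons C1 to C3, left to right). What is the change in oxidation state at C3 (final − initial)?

0

Before: C3 has 1 bond to C, 2 bonds to H, 1 bond to Cl → oxidation state -1.
After: C3 has 1 bond to C, 2 bonds to H, 1 bond to I → oxidation state -1.
Δ = -1 − (-1) = 0, so no net redox change at C3.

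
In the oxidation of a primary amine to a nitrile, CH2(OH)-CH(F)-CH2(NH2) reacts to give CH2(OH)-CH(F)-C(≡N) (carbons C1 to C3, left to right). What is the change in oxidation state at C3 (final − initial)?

+4

Before: C3 has 1 bond to C, 2 bonds to H, 1 bond to N → oxidation state -1.
After: C3 has 1 bond to C, 3 bonds to N → oxidation state +3.
Δ = +3 − (-1) = +4, so this is an oxidation at C3.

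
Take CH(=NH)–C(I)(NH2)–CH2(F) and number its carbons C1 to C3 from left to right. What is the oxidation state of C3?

Assign +1 per bond to O/N/halogen, −1 per bond to H or an electropositive element, and 0 per bond to carbon.
C3 has one bond to C (0), one bond to H (-1), one bond to H (-1), one bond to F (+1).
Oxidation state = 0 − 1 − 1 + 1 = -1.

-1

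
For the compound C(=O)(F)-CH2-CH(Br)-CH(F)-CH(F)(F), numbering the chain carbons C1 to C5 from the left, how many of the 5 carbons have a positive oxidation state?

Tallying each carbon's bonds:
C1: 1C, 2O, 1F → 0 + 2 + 1 = +3
C2: 2C, 2H → 0 − 2 = -2
C3: 2C, 1H, 1Br → 0 − 1 + 1 = 0
C4: 2C, 1H, 1F → 0 − 1 + 1 = 0
C5: 1C, 1H, 2F → 0 − 1 + 2 = +1
2 carbons (C1, C5) meet the condition.

2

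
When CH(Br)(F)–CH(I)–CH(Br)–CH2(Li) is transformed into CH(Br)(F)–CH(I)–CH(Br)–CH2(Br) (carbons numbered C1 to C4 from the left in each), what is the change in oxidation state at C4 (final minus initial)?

Before: C4 has 1 bond to C, 2 bonds to H, 1 bond to Li → oxidation state -3.
After: C4 has 1 bond to C, 2 bonds to H, 1 bond to Br → oxidation state -1.
Δ = -1 − (-3) = +2, so this is an oxidation at C4.

+2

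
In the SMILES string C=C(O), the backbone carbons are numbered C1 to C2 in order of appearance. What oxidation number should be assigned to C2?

Assign +1 per bond to O/N/halogen, −1 per bond to H or an electropositive element, and 0 per bond to carbon.
C2 has a double bond to C (2×0 = 0), one bond to O (+1), one bond to H (-1).
Oxidation state = 0 + 1 − 1 = 0.

0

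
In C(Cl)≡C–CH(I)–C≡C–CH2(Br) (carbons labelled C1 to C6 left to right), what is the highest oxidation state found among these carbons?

Tallying each carbon's bonds:
C1: 3C, 1Cl → 0 + 1 = +1
C2: 4C → 0 = 0
C3: 2C, 1H, 1I → 0 − 1 + 1 = 0
C4: 4C → 0 = 0
C5: 4C → 0 = 0
C6: 1C, 2H, 1Br → 0 − 2 + 1 = -1
The highest value is +1.

+1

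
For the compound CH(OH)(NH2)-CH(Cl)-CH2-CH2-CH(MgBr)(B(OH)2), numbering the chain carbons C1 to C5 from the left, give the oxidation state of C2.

C2 has one bond to C (0), one bond to C (0), one bond to Cl (+1), one bond to H (-1).
Oxidation state = 0 + 0 + 1 − 1 = 0.

0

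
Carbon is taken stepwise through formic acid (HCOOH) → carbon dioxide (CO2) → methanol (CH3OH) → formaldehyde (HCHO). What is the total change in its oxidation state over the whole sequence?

Carbon oxidation states along the series — formic acid: +2, carbon dioxide: +4, methanol: -2, formaldehyde: 0.
Net change = 0 − (+2) = -2.

-2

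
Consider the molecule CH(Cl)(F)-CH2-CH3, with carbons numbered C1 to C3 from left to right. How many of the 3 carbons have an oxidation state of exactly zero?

0

Each bond to a more electronegative atom (O, N, halogen) counts +1, each bond to a less electronegative atom (H, metal, B, Si) counts −1, and each C–C bond counts 0. Tallying each carbon:
C1: 1C, 1H, 1F, 1Cl → 0 − 1 + 1 + 1 = +1
C2: 2C, 2H → 0 − 2 = -2
C3: 1C, 3H → 0 − 3 = -3
0 carbons meet the condition.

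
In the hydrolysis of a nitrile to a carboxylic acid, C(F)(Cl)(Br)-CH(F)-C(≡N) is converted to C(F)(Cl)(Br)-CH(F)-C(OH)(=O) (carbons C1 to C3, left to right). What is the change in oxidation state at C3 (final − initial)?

Before: C3 has 1 bond to C, 3 bonds to N → oxidation state +3.
After: C3 has 1 bond to C, 3 bonds to O → oxidation state +3.
Δ = +3 − (+3) = 0, so no net redox change at C3.

0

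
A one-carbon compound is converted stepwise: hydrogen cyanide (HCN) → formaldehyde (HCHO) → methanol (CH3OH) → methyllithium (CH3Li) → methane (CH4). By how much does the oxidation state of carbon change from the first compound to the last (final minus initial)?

Carbon oxidation states along the series — hydrogen cyanide: +2, formaldehyde: 0, methanol: -2, methyllithium: -4, methane: -4.
Net change = -4 − (+2) = -6.

-6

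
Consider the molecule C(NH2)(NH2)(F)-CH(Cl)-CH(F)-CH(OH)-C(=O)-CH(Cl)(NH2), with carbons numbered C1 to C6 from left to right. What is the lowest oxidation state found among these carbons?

0

Tallying each carbon's bonds:
C1: 1C, 2N, 1F → 0 + 2 + 1 = +3
C2: 2C, 1H, 1Cl → 0 − 1 + 1 = 0
C3: 2C, 1H, 1F → 0 − 1 + 1 = 0
C4: 2C, 1H, 1O → 0 − 1 + 1 = 0
C5: 2C, 2O → 0 + 2 = +2
C6: 1C, 1H, 1N, 1Cl → 0 − 1 + 1 + 1 = +1
The lowest value is 0.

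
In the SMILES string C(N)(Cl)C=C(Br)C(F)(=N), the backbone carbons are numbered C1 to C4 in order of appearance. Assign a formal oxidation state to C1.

+1

C1 has one bond to C (0), one bond to H (-1), one bond to N (+1), one bond to Cl (+1).
Oxidation state = 0 − 1 + 1 + 1 = +1.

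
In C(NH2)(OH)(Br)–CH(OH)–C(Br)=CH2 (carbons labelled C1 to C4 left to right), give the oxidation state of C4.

Each bond to a more electronegative atom (O, N, halogen) counts +1, each bond to a less electronegative atom (H, metal, B, Si) counts −1, and each C–C bond counts 0.
C4 has a double bond to C (2×0 = 0), one bond to H (-1), one bond to H (-1).
Oxidation state = 0 − 1 − 1 = -2.

-2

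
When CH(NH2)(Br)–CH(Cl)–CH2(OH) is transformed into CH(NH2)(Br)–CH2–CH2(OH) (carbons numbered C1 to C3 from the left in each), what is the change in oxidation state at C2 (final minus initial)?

-2

Before: C2 has 2 bonds to C, 1 bond to H, 1 bond to Cl → oxidation state 0.
After: C2 has 2 bonds to C, 2 bonds to H → oxidation state -2.
Δ = -2 − (0) = -2, so this is a reduction at C2.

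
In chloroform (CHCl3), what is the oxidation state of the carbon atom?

Each bond to a more electronegative atom (O, N, halogen) counts +1, each bond to a less electronegative atom (H, metal, B, Si) counts −1, and each C–C bond counts 0.
The carbon has one bond to H (-1), one bond to Cl (+1), one bond to Cl (+1), one bond to Cl (+1).
Oxidation state = -1 + 1 + 1 + 1 = +2.

+2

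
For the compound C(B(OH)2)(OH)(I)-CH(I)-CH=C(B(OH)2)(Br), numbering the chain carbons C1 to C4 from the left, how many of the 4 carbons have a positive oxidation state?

Tallying each carbon's bonds:
C1: 1C, 1O, 1I, 1B → 0 + 1 + 1 − 1 = +1
C2: 2C, 1H, 1I → 0 − 1 + 1 = 0
C3: 3C, 1H → 0 − 1 = -1
C4: 2C, 1Br, 1B → 0 + 1 − 1 = 0
1 carbon (C1) meets the condition.

1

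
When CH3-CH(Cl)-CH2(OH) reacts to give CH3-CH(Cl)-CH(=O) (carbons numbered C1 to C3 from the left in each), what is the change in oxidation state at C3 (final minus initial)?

Before: C3 has 1 bond to C, 2 bonds to H, 1 bond to O → oxidation state -1.
After: C3 has 1 bond to C, 1 bond to H, 2 bonds to O → oxidation state +1.
Δ = +1 − (-1) = +2, so this is an oxidation at C3.

+2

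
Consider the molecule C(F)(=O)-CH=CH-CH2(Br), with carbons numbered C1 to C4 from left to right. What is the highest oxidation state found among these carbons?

Tallying each carbon's bonds:
C1: 1C, 2O, 1F → 0 + 2 + 1 = +3
C2: 3C, 1H → 0 − 1 = -1
C3: 3C, 1H → 0 − 1 = -1
C4: 1C, 2H, 1Br → 0 − 2 + 1 = -1
The highest value is +3.

+3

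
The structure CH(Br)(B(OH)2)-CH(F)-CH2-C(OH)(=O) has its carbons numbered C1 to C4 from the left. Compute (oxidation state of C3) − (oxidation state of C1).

-1

C3: 2C, 2H → 0 − 2 = -2
C1: 1C, 1H, 1Br, 1B → 0 − 1 + 1 − 1 = -1
Difference: -2 − (-1) = -1.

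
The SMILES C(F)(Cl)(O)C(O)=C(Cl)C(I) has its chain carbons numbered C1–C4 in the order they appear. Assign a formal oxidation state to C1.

+3

C1 has one bond to C (0), one bond to F (+1), one bond to Cl (+1), one bond to O (+1).
Oxidation state = 0 + 1 + 1 + 1 = +3.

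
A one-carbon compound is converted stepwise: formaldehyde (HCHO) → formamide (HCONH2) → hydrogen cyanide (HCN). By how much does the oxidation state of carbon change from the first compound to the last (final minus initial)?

Carbon oxidation states along the series — formaldehyde: 0, formamide: +2, hydrogen cyanide: +2.
Net change = +2 − (0) = +2.

+2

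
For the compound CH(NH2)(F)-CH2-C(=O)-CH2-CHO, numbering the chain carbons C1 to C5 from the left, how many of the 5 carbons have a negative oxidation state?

2

Bonds to more-electronegative neighbours contribute +1 each, bonds to H or metals contribute −1 each, and C–C bonds contribute 0. Tallying each carbon:
C1: 1C, 1H, 1N, 1F → 0 − 1 + 1 + 1 = +1
C2: 2C, 2H → 0 − 2 = -2
C3: 2C, 2O → 0 + 2 = +2
C4: 2C, 2H → 0 − 2 = -2
C5: 1C, 1H, 2O → 0 − 1 + 2 = +1
2 carbons (C2, C4) meet the condition.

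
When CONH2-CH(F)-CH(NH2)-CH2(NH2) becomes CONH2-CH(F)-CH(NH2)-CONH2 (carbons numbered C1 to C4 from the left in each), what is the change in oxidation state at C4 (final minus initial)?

+4

Before: C4 has 1 bond to C, 2 bonds to H, 1 bond to N → oxidation state -1.
After: C4 has 1 bond to C, 2 bonds to O, 1 bond to N → oxidation state +3.
Δ = +3 − (-1) = +4, so this is an oxidation at C4.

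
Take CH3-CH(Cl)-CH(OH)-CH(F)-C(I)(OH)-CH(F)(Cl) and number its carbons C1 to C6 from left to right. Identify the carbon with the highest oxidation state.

Tallying each carbon's bonds:
C1: 1C, 3H → 0 − 3 = -3
C2: 2C, 1H, 1Cl → 0 − 1 + 1 = 0
C3: 2C, 1H, 1O → 0 − 1 + 1 = 0
C4: 2C, 1H, 1F → 0 − 1 + 1 = 0
C5: 2C, 1O, 1I → 0 + 1 + 1 = +2
C6: 1C, 1H, 1F, 1Cl → 0 − 1 + 1 + 1 = +1
The most oxidised carbon is C5 at +2.

C5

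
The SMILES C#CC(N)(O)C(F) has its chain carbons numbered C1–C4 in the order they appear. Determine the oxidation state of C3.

+2

Each bond to a more electronegative atom (O, N, halogen) counts +1, each bond to a less electronegative atom (H, metal, B, Si) counts −1, and each C–C bond counts 0.
C3 has one bond to C (0), one bond to C (0), one bond to N (+1), one bond to O (+1).
Oxidation state = 0 + 0 + 1 + 1 = +2.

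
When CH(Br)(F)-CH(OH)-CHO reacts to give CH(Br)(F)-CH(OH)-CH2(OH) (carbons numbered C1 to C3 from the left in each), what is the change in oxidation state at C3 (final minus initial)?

-2

Before: C3 has 1 bond to C, 1 bond to H, 2 bonds to O → oxidation state +1.
After: C3 has 1 bond to C, 2 bonds to H, 1 bond to O → oxidation state -1.
Δ = -1 − (+1) = -2, so this is a reduction at C3.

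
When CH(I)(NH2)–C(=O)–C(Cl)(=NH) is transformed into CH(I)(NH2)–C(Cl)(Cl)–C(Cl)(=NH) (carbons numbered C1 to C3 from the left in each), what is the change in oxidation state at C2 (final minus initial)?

Before: C2 has 2 bonds to C, 2 bonds to O → oxidation state +2.
After: C2 has 2 bonds to C, 2 bonds to Cl → oxidation state +2.
Δ = +2 − (+2) = 0, so no net redox change at C2.

0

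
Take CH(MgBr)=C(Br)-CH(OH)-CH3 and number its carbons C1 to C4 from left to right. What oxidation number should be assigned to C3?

C3 has one bond to C (0), one bond to C (0), one bond to H (-1), one bond to O (+1).
Oxidation state = 0 + 0 − 1 + 1 = 0.

0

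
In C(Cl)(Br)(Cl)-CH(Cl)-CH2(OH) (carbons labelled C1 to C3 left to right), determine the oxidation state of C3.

Bonds to more-electronegative neighbours contribute +1 each, bonds to H or metals contribute −1 each, and C–C bonds contribute 0.
C3 has one bond to C (0), one bond to O (+1), one bond to H (-1), one bond to H (-1).
Oxidation state = 0 + 1 − 1 − 1 = -1.

-1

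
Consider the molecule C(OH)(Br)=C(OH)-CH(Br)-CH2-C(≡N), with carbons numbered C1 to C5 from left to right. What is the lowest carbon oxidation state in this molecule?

Each bond to a more electronegative atom (O, N, halogen) counts +1, each bond to a less electronegative atom (H, metal, B, Si) counts −1, and each C–C bond counts 0. Tallying each carbon:
C1: 2C, 1O, 1Br → 0 + 1 + 1 = +2
C2: 3C, 1O → 0 + 1 = +1
C3: 2C, 1H, 1Br → 0 − 1 + 1 = 0
C4: 2C, 2H → 0 − 2 = -2
C5: 1C, 3N → 0 + 3 = +3
The lowest value is -2.

-2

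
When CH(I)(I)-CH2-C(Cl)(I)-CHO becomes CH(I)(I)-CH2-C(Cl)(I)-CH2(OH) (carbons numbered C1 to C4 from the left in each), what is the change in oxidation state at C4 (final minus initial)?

-2

Before: C4 has 1 bond to C, 1 bond to H, 2 bonds to O → oxidation state +1.
After: C4 has 1 bond to C, 2 bonds to H, 1 bond to O → oxidation state -1.
Δ = -1 − (+1) = -2, so this is a reduction at C4.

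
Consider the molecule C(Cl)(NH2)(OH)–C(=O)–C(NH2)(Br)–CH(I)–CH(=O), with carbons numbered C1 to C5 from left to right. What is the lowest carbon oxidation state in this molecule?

0

Tallying each carbon's bonds:
C1: 1C, 1O, 1N, 1Cl → 0 + 1 + 1 + 1 = +3
C2: 2C, 2O → 0 + 2 = +2
C3: 2C, 1N, 1Br → 0 + 1 + 1 = +2
C4: 2C, 1H, 1I → 0 − 1 + 1 = 0
C5: 1C, 1H, 2O → 0 − 1 + 2 = +1
The lowest value is 0.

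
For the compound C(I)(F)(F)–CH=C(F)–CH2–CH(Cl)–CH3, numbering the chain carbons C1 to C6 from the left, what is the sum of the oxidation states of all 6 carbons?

-2

Each bond to a more electronegative atom (O, N, halogen) counts +1, each bond to a less electronegative atom (H, metal, B, Si) counts −1, and each C–C bond counts 0. Tallying each carbon:
C1: 1C, 2F, 1I → 0 + 2 + 1 = +3
C2: 3C, 1H → 0 − 1 = -1
C3: 3C, 1F → 0 + 1 = +1
C4: 2C, 2H → 0 − 2 = -2
C5: 2C, 1H, 1Cl → 0 − 1 + 1 = 0
C6: 1C, 3H → 0 − 3 = -3
Sum = +3 − 1 + 1 − 2 + 0 − 3 = -2.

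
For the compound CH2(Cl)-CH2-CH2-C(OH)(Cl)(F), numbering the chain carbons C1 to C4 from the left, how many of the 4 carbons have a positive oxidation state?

1

Tallying each carbon's bonds:
C1: 1C, 2H, 1Cl → 0 − 2 + 1 = -1
C2: 2C, 2H → 0 − 2 = -2
C3: 2C, 2H → 0 − 2 = -2
C4: 1C, 1O, 1F, 1Cl → 0 + 1 + 1 + 1 = +3
1 carbon (C4) meets the condition.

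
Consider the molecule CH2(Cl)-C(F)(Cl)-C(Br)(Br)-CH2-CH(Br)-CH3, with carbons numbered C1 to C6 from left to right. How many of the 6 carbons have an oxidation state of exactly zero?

1

Tallying each carbon's bonds:
C1: 1C, 2H, 1Cl → 0 − 2 + 1 = -1
C2: 2C, 1F, 1Cl → 0 + 1 + 1 = +2
C3: 2C, 2Br → 0 + 2 = +2
C4: 2C, 2H → 0 − 2 = -2
C5: 2C, 1H, 1Br → 0 − 1 + 1 = 0
C6: 1C, 3H → 0 − 3 = -3
1 carbon (C5) meets the condition.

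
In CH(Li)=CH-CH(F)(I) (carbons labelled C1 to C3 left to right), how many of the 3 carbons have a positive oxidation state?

1

Assign +1 per bond to O/N/halogen, −1 per bond to H or an electropositive element, and 0 per bond to carbon. Tallying each carbon:
C1: 2C, 1H, 1Li → 0 − 1 − 1 = -2
C2: 3C, 1H → 0 − 1 = -1
C3: 1C, 1H, 1F, 1I → 0 − 1 + 1 + 1 = +1
1 carbon (C3) meets the condition.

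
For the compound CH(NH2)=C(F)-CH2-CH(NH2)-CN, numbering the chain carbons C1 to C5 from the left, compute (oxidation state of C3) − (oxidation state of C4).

C3: 2C, 2H → 0 − 2 = -2
C4: 2C, 1H, 1N → 0 − 1 + 1 = 0
Difference: -2 − (0) = -2.

-2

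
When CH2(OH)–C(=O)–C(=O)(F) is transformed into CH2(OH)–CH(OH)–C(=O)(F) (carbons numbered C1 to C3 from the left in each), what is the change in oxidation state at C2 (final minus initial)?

Before: C2 has 2 bonds to C, 2 bonds to O → oxidation state +2.
After: C2 has 2 bonds to C, 1 bond to H, 1 bond to O → oxidation state 0.
Δ = 0 − (+2) = -2, so this is a reduction at C2.

-2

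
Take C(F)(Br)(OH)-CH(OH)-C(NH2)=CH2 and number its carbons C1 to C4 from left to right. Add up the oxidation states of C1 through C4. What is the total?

+2

Assign +1 per bond to O/N/halogen, −1 per bond to H or an electropositive element, and 0 per bond to carbon. Tallying each carbon:
C1: 1C, 1O, 1F, 1Br → 0 + 1 + 1 + 1 = +3
C2: 2C, 1H, 1O → 0 − 1 + 1 = 0
C3: 3C, 1N → 0 + 1 = +1
C4: 2C, 2H → 0 − 2 = -2
Sum = +3 + 0 + 1 − 2 = +2.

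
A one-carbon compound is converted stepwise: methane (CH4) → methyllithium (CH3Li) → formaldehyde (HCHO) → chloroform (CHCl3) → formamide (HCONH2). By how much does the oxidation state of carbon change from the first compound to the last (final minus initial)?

Carbon oxidation states along the series — methane: -4, methyllithium: -4, formaldehyde: 0, chloroform: +2, formamide: +2.
Net change = +2 − (-4) = +6.

+6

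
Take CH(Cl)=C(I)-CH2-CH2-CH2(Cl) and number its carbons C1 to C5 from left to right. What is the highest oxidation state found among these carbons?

+1

Tallying each carbon's bonds:
C1: 2C, 1H, 1Cl → 0 − 1 + 1 = 0
C2: 3C, 1I → 0 + 1 = +1
C3: 2C, 2H → 0 − 2 = -2
C4: 2C, 2H → 0 − 2 = -2
C5: 1C, 2H, 1Cl → 0 − 2 + 1 = -1
The highest value is +1.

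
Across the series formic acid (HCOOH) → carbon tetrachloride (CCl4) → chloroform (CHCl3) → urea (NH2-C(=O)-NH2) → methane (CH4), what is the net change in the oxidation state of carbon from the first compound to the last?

Carbon oxidation states along the series — formic acid: +2, carbon tetrachloride: +4, chloroform: +2, urea: +4, methane: -4.
Net change = -4 − (+2) = -6.

-6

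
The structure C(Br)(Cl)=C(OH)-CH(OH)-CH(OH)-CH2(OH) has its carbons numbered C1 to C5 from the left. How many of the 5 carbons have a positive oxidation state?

2

Each bond to a more electronegative atom (O, N, halogen) counts +1, each bond to a less electronegative atom (H, metal, B, Si) counts −1, and each C–C bond counts 0. Tallying each carbon:
C1: 2C, 1Cl, 1Br → 0 + 1 + 1 = +2
C2: 3C, 1O → 0 + 1 = +1
C3: 2C, 1H, 1O → 0 − 1 + 1 = 0
C4: 2C, 1H, 1O → 0 − 1 + 1 = 0
C5: 1C, 2H, 1O → 0 − 2 + 1 = -1
2 carbons (C1, C2) meet the condition.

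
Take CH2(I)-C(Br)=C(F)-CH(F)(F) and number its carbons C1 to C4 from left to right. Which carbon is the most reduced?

C1

Assign +1 per bond to O/N/halogen, −1 per bond to H or an electropositive element, and 0 per bond to carbon. Tallying each carbon:
C1: 1C, 2H, 1I → 0 − 2 + 1 = -1
C2: 3C, 1Br → 0 + 1 = +1
C3: 3C, 1F → 0 + 1 = +1
C4: 1C, 1H, 2F → 0 − 1 + 2 = +1
The most reduced carbon is C1 at -1.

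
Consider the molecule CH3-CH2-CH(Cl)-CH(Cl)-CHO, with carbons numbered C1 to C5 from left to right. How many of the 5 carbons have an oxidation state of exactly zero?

Count +1 for every bond to an atom more electronegative than carbon and −1 for every bond to one less electronegative; C–C bonds are 0. Tallying each carbon:
C1: 1C, 3H → 0 − 3 = -3
C2: 2C, 2H → 0 − 2 = -2
C3: 2C, 1H, 1Cl → 0 − 1 + 1 = 0
C4: 2C, 1H, 1Cl → 0 − 1 + 1 = 0
C5: 1C, 1H, 2O → 0 − 1 + 2 = +1
2 carbons (C3, C4) meet the condition.

2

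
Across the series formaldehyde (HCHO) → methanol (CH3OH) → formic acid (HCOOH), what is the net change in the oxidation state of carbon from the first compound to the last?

Carbon oxidation states along the series — formaldehyde: 0, methanol: -2, formic acid: +2.
Net change = +2 − (0) = +2.

+2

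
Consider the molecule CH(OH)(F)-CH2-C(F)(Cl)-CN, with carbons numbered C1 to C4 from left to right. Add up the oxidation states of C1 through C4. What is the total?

+4

Bonds to more-electronegative neighbours contribute +1 each, bonds to H or metals contribute −1 each, and C–C bonds contribute 0. Tallying each carbon:
C1: 1C, 1H, 1O, 1F → 0 − 1 + 1 + 1 = +1
C2: 2C, 2H → 0 − 2 = -2
C3: 2C, 1F, 1Cl → 0 + 1 + 1 = +2
C4: 1C, 3N → 0 + 3 = +3
Sum = +1 − 2 + 2 + 3 = +4.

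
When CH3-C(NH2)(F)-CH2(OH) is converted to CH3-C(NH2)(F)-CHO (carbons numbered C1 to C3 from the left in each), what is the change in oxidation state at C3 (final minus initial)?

Before: C3 has 1 bond to C, 2 bonds to H, 1 bond to O → oxidation state -1.
After: C3 has 1 bond to C, 1 bond to H, 2 bonds to O → oxidation state +1.
Δ = +1 − (-1) = +2, so this is an oxidation at C3.

+2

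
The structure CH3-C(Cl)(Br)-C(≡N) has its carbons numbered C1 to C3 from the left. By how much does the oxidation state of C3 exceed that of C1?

+6

C3: 1C, 3N → 0 + 3 = +3
C1: 1C, 3H → 0 − 3 = -3
Difference: +3 − (-3) = +6.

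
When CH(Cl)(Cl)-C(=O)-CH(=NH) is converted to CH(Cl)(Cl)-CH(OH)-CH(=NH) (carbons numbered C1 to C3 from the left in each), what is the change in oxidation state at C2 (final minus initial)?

-2

Before: C2 has 2 bonds to C, 2 bonds to O → oxidation state +2.
After: C2 has 2 bonds to C, 1 bond to H, 1 bond to O → oxidation state 0.
Δ = 0 − (+2) = -2, so this is a reduction at C2.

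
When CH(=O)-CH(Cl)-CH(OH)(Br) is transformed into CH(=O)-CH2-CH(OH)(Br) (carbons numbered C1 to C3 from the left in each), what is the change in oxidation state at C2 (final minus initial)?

-2

Before: C2 has 2 bonds to C, 1 bond to H, 1 bond to Cl → oxidation state 0.
After: C2 has 2 bonds to C, 2 bonds to H → oxidation state -2.
Δ = -2 − (0) = -2, so this is a reduction at C2.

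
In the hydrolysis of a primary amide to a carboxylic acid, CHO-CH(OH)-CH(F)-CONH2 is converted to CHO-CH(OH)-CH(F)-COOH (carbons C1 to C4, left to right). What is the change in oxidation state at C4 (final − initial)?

0

Before: C4 has 1 bond to C, 2 bonds to O, 1 bond to N → oxidation state +3.
After: C4 has 1 bond to C, 3 bonds to O → oxidation state +3.
Δ = +3 − (+3) = 0, so no net redox change at C4.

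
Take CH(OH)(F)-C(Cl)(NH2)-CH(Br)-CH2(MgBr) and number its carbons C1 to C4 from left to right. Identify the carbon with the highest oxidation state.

Tallying each carbon's bonds:
C1: 1C, 1H, 1O, 1F → 0 − 1 + 1 + 1 = +1
C2: 2C, 1N, 1Cl → 0 + 1 + 1 = +2
C3: 2C, 1H, 1Br → 0 − 1 + 1 = 0
C4: 1C, 2H, 1Mg → 0 − 2 − 1 = -3
The most oxidised carbon is C2 at +2.

C2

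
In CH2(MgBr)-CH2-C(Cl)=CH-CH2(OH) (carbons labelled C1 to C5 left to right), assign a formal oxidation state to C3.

C3 has one bond to C (0), a double bond to C (2×0 = 0), one bond to Cl (+1).
Oxidation state = 0 + 0 + 1 = +1.

+1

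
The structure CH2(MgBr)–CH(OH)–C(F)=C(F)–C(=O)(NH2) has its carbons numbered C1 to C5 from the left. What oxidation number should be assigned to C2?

0

C2 has one bond to C (0), one bond to C (0), one bond to H (-1), one bond to O (+1).
Oxidation state = 0 + 0 − 1 + 1 = 0.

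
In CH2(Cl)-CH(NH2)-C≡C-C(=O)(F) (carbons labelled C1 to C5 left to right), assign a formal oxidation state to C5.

C5 has one bond to C (0), a double bond to O (2×+1 = +2), one bond to F (+1).
Oxidation state = 0 + 2 + 1 = +3.

+3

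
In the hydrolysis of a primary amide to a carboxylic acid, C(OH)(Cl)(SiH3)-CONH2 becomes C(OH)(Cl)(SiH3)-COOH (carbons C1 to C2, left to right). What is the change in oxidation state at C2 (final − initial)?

0

Before: C2 has 1 bond to C, 2 bonds to O, 1 bond to N → oxidation state +3.
After: C2 has 1 bond to C, 3 bonds to O → oxidation state +3.
Δ = +3 − (+3) = 0, so no net redox change at C2.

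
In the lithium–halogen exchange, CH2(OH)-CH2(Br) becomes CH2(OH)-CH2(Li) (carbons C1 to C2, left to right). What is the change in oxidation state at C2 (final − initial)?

-2

Before: C2 has 1 bond to C, 2 bonds to H, 1 bond to Br → oxidation state -1.
After: C2 has 1 bond to C, 2 bonds to H, 1 bond to Li → oxidation state -3.
Δ = -3 − (-1) = -2, so this is a reduction at C2.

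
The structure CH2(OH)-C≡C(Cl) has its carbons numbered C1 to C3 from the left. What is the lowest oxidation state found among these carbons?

-1

Tallying each carbon's bonds:
C1: 1C, 2H, 1O → 0 − 2 + 1 = -1
C2: 4C → 0 = 0
C3: 3C, 1Cl → 0 + 1 = +1
The lowest value is -1.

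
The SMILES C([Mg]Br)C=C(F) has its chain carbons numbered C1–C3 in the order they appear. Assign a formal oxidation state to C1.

Count +1 for every bond to an atom more electronegative than carbon and −1 for every bond to one less electronegative; C–C bonds are 0.
C1 has one bond to C (0), one bond to H (-1), one bond to H (-1), one bond to Mg (-1).
Oxidation state = 0 − 1 − 1 − 1 = -3.

-3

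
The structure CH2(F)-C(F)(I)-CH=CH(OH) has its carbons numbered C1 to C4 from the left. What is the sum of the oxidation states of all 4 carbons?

0

Each bond to a more electronegative atom (O, N, halogen) counts +1, each bond to a less electronegative atom (H, metal, B, Si) counts −1, and each C–C bond counts 0. Tallying each carbon:
C1: 1C, 2H, 1F → 0 − 2 + 1 = -1
C2: 2C, 1F, 1I → 0 + 1 + 1 = +2
C3: 3C, 1H → 0 − 1 = -1
C4: 2C, 1H, 1O → 0 − 1 + 1 = 0
Sum = -1 + 2 − 1 + 0 = 0.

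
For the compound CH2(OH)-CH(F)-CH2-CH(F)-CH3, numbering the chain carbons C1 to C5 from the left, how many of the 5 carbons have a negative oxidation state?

3

Tallying each carbon's bonds:
C1: 1C, 2H, 1O → 0 − 2 + 1 = -1
C2: 2C, 1H, 1F → 0 − 1 + 1 = 0
C3: 2C, 2H → 0 − 2 = -2
C4: 2C, 1H, 1F → 0 − 1 + 1 = 0
C5: 1C, 3H → 0 − 3 = -3
3 carbons (C1, C3, C5) meet the condition.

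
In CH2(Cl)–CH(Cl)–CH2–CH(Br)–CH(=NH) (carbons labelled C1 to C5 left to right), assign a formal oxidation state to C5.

Count +1 for every bond to an atom more electronegative than carbon and −1 for every bond to one less electronegative; C–C bonds are 0.
C5 has one bond to C (0), a double bond to N (2×+1 = +2), one bond to H (-1).
Oxidation state = 0 + 2 − 1 = +1.

+1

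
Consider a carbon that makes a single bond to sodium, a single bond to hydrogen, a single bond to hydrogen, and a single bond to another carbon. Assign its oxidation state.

-3

Count +1 for every bond to an atom more electronegative than carbon and −1 for every bond to one less electronegative; C–C bonds are 0.
The carbon has one bond to C (0), one bond to H (-1), one bond to Na (-1), one bond to H (-1).
Oxidation state = 0 − 1 − 1 − 1 = -3.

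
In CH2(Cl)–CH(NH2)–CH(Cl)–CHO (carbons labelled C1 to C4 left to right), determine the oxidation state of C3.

0

Each bond to a more electronegative atom (O, N, halogen) counts +1, each bond to a less electronegative atom (H, metal, B, Si) counts −1, and each C–C bond counts 0.
C3 has one bond to C (0), one bond to C (0), one bond to H (-1), one bond to Cl (+1).
Oxidation state = 0 + 0 − 1 + 1 = 0.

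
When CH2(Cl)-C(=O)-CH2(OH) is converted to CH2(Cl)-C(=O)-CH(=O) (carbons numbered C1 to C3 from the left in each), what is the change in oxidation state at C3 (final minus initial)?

+2

Before: C3 has 1 bond to C, 2 bonds to H, 1 bond to O → oxidation state -1.
After: C3 has 1 bond to C, 1 bond to H, 2 bonds to O → oxidation state +1.
Δ = +1 − (-1) = +2, so this is an oxidation at C3.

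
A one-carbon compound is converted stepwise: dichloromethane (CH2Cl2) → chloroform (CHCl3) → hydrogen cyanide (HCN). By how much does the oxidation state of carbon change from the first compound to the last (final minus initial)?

+2

Carbon oxidation states along the series — dichloromethane: 0, chloroform: +2, hydrogen cyanide: +2.
Net change = +2 − (0) = +2.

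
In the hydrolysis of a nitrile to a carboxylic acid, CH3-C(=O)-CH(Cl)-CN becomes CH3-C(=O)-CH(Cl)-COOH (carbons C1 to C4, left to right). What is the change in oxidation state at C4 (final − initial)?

Before: C4 has 1 bond to C, 3 bonds to N → oxidation state +3.
After: C4 has 1 bond to C, 3 bonds to O → oxidation state +3.
Δ = +3 − (+3) = 0, so no net redox change at C4.

0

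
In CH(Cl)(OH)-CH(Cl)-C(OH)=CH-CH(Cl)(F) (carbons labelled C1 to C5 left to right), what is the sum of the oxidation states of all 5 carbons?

Each bond to a more electronegative atom (O, N, halogen) counts +1, each bond to a less electronegative atom (H, metal, B, Si) counts −1, and each C–C bond counts 0. Tallying each carbon:
C1: 1C, 1H, 1O, 1Cl → 0 − 1 + 1 + 1 = +1
C2: 2C, 1H, 1Cl → 0 − 1 + 1 = 0
C3: 3C, 1O → 0 + 1 = +1
C4: 3C, 1H → 0 − 1 = -1
C5: 1C, 1H, 1F, 1Cl → 0 − 1 + 1 + 1 = +1
Sum = +1 + 0 + 1 − 1 + 1 = +2.

+2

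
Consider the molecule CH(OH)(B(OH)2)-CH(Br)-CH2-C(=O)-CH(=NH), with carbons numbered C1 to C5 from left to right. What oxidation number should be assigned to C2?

0

Assign +1 per bond to O/N/halogen, −1 per bond to H or an electropositive element, and 0 per bond to carbon.
C2 has one bond to C (0), one bond to C (0), one bond to H (-1), one bond to Br (+1).
Oxidation state = 0 + 0 − 1 + 1 = 0.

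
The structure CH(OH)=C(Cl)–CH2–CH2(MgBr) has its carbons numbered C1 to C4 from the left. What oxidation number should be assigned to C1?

0

C1 has a double bond to C (2×0 = 0), one bond to H (-1), one bond to O (+1).
Oxidation state = 0 − 1 + 1 = 0.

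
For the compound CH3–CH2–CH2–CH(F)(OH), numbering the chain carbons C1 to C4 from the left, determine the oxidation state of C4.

C4 has one bond to C (0), one bond to H (-1), one bond to F (+1), one bond to O (+1).
Oxidation state = 0 − 1 + 1 + 1 = +1.

+1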